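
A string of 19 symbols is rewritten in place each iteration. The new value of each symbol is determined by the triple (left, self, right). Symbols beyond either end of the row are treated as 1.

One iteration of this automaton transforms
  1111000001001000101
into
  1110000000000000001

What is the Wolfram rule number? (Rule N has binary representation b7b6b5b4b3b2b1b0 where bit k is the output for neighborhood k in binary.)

136

position 0: 111 → 1  (bit 7 = 1)
position 3: 110 → 0  (bit 6 = 0)
position 17: 101 → 0  (bit 5 = 0)
position 4: 100 → 0  (bit 4 = 0)
position 18: 011 → 1  (bit 3 = 1)
position 9: 010 → 0  (bit 2 = 0)
position 8: 001 → 0  (bit 1 = 0)
position 5: 000 → 0  (bit 0 = 0)
bits b7..b0 = 10001000 = 136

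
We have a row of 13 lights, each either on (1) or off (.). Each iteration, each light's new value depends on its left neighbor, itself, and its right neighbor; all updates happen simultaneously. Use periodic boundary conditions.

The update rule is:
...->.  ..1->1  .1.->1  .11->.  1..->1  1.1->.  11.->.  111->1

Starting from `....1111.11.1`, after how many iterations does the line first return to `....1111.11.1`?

1..1.11.....1
.111...1...1.
1.1.1.111.111
..1.1..1...11
111.11111.1..
.1...111..111
.11.1.1.11.1.
1...1.1....11
.1.11.11..1.1
.1......111.1
.11....1.1..1
...1..11.1111
1.1111....11.
1..11.1..1...
111...11111.1
11.1.1.111...
...1.1..1.1.1
1.11.1111.1.1
......11..1..
.....1..1111.
....1111.11.1

21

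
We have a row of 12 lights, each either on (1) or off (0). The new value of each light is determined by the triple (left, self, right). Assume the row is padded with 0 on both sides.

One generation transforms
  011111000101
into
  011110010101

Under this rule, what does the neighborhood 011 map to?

At position 1 the neighborhood is 011; the next row has 1 there.

1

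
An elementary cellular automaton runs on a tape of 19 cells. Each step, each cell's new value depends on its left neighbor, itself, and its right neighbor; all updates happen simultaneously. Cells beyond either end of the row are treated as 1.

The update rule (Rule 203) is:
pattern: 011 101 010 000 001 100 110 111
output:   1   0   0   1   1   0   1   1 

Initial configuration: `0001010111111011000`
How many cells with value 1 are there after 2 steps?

15

0110000111111011011
0110111111111011011
count of 1: 15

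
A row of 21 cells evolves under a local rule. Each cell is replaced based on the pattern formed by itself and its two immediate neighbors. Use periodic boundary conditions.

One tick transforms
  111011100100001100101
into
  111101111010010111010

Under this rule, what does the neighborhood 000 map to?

At position 11 the neighborhood is 000; the next row has 0 there.

0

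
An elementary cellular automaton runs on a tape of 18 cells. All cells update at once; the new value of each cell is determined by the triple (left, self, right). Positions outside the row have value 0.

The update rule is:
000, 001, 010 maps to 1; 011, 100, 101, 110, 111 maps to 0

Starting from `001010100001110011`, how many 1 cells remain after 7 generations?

14

generation 1: 111010101110000100
generation 2: 000010100000111101
generation 3: 111110101111000001
generation 4: 000000100000011111
generation 5: 111111101111100000
generation 6: 000000000000001111
generation 7: 111111111111110000
count of 1: 14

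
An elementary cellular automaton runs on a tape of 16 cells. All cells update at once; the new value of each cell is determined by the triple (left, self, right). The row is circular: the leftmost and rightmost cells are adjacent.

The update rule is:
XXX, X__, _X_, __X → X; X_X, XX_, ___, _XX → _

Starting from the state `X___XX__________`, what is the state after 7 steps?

_XX_X___________

XX_X__X________X
X__XXXXX______X_
XXX_XXX_X____XX_
_X___X__XX__X___
XXX_XXXX__XXXX__
_X___XX_XX_XX_XX
_XX_X___________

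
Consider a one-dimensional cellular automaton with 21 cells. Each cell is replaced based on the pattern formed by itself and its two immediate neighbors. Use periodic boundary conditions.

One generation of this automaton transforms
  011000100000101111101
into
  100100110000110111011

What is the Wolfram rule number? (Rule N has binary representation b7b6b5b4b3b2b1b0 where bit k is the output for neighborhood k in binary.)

position 15: 111 → 1  (bit 7 = 1)
position 2: 110 → 0  (bit 6 = 0)
position 0: 101 → 1  (bit 5 = 1)
position 3: 100 → 1  (bit 4 = 1)
position 1: 011 → 0  (bit 3 = 0)
position 6: 010 → 1  (bit 2 = 1)
position 5: 001 → 0  (bit 1 = 0)
position 4: 000 → 0  (bit 0 = 0)
bits b7..b0 = 10110100 = 180

180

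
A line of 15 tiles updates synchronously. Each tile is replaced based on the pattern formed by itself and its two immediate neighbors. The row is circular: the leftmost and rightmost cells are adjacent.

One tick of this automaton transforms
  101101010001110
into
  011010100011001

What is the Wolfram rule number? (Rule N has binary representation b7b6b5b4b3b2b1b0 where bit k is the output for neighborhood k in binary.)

42

position 12: 111 → 0  (bit 7 = 0)
position 3: 110 → 0  (bit 6 = 0)
position 1: 101 → 1  (bit 5 = 1)
position 8: 100 → 0  (bit 4 = 0)
position 2: 011 → 1  (bit 3 = 1)
position 0: 010 → 0  (bit 2 = 0)
position 10: 001 → 1  (bit 1 = 1)
position 9: 000 → 0  (bit 0 = 0)
bits b7..b0 = 00101010 = 42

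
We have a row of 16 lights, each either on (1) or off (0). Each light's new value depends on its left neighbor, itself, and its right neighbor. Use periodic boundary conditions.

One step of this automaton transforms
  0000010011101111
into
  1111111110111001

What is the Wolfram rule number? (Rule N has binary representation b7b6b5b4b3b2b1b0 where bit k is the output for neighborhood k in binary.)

127

position 9: 111 → 0  (bit 7 = 0)
position 10: 110 → 1  (bit 6 = 1)
position 11: 101 → 1  (bit 5 = 1)
position 0: 100 → 1  (bit 4 = 1)
position 8: 011 → 1  (bit 3 = 1)
position 5: 010 → 1  (bit 2 = 1)
position 4: 001 → 1  (bit 1 = 1)
position 1: 000 → 1  (bit 0 = 1)
bits b7..b0 = 01111111 = 127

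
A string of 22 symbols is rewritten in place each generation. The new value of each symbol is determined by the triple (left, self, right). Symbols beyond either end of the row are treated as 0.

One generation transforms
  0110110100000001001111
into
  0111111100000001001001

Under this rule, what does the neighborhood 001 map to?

At position 0 the neighborhood is 001; the next row has 0 there.

0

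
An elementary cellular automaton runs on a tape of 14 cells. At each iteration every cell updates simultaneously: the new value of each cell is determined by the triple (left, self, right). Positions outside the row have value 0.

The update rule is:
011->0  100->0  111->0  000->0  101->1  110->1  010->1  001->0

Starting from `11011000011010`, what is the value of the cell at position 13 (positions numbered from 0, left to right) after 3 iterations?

0

01101000001110
00111000000010
00001000000010
position 13 holds 0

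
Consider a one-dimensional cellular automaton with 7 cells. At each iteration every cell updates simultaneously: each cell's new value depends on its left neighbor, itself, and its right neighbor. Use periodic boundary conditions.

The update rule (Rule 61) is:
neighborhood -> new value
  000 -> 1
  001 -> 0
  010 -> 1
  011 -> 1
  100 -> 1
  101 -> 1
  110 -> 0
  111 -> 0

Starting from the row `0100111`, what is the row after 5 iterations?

1010011

iteration 1: 1110100
iteration 2: 1001110
iteration 3: 1101001
iteration 4: 0011101
iteration 5: 1010011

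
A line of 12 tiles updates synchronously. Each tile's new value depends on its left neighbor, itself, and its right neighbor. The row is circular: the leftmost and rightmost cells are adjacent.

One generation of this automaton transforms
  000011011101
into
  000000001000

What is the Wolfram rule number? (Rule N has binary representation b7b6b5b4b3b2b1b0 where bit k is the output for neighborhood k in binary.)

position 8: 111 → 1  (bit 7 = 1)
position 5: 110 → 0  (bit 6 = 0)
position 6: 101 → 0  (bit 5 = 0)
position 0: 100 → 0  (bit 4 = 0)
position 4: 011 → 0  (bit 3 = 0)
position 11: 010 → 0  (bit 2 = 0)
position 3: 001 → 0  (bit 1 = 0)
position 1: 000 → 0  (bit 0 = 0)
bits b7..b0 = 10000000 = 128

128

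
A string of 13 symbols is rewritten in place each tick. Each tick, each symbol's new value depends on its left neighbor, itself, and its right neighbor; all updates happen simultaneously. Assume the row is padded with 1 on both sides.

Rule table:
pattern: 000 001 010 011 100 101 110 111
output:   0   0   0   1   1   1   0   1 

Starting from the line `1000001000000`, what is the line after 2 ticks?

1010000010000

0100000100000
1010000010000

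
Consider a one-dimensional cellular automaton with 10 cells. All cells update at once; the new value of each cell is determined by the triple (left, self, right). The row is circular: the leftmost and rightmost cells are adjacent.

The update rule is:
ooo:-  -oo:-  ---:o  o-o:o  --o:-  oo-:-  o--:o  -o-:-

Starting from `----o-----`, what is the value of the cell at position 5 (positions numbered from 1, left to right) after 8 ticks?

-

ooo--ooooo
---o------
oo--oooooo
--o-------
o--ooooooo
-o--------
--oooooooo
o---------
position 5 holds -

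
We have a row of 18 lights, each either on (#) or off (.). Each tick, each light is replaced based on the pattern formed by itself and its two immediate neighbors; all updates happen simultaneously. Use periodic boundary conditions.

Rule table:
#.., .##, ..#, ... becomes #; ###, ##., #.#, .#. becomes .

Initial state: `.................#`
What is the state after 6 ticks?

..#...............

tick 1: #################.
tick 2: #.................
tick 3: .#################
tick 4: .#................
tick 5: #.################
tick 6: ..#...............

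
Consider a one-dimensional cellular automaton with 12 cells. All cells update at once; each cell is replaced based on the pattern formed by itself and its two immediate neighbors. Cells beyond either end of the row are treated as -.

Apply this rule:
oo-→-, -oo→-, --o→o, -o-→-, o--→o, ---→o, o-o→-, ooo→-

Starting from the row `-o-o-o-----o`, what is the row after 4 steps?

o-----ooooo-
-ooooo-----o
o-----ooooo-  (repeats step 1; period 2)
step 4: -ooooo-----o

-ooooo-----o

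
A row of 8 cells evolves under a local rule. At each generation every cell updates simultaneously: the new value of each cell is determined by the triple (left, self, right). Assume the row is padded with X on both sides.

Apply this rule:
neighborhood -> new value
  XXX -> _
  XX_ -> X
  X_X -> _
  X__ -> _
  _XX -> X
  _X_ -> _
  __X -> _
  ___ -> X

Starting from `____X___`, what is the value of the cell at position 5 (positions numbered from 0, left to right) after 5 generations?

_

_XX___X_
_XX_X___
_XX___X_  (repeats generation 1; period 2)
generation 5: _XX___X_
position 5 holds _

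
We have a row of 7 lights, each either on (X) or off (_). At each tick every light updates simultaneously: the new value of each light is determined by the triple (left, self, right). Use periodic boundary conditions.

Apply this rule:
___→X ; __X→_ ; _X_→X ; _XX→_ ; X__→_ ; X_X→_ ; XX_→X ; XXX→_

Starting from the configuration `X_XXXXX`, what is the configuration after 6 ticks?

X__X_X_

X______
X_XXXX_
X____X_
X_XX_X_
X__X_X_
X__X_X_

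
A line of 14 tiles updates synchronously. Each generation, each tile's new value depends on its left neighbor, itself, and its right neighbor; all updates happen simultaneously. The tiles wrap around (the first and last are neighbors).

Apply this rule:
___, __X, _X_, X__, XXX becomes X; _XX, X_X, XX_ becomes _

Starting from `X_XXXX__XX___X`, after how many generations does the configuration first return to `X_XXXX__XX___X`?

___XX_XX__XXX_
XXX_____XX_X_X
XX_XXXXX___X__
____XXX_XXXXXX
XXXX_X___XXXX_
_XX__XXXX_XX__
X__XX_XX____XX
_XX_____XXXX_X
___XXXXX_XX__X
XXX_XXX____XXX
XX___X_XXXX_XX
X_XXXX__XX___X

12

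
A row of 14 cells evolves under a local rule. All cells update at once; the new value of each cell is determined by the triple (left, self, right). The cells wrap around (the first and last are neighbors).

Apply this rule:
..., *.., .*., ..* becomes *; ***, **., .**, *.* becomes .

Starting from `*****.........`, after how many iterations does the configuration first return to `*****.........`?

.....*********
*****.........

2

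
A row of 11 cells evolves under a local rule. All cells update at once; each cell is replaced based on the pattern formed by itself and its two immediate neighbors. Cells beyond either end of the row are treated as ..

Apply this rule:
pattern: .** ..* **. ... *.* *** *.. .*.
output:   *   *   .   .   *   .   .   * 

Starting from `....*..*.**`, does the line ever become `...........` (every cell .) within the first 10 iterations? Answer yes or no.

...**.****.
..**.**....
.**.**.....
**.**......
*.**.......
***........
*..........
*..........  (fixed point — unchanged through iteration 10)
iteration 10 is *.........., still not uniform .

no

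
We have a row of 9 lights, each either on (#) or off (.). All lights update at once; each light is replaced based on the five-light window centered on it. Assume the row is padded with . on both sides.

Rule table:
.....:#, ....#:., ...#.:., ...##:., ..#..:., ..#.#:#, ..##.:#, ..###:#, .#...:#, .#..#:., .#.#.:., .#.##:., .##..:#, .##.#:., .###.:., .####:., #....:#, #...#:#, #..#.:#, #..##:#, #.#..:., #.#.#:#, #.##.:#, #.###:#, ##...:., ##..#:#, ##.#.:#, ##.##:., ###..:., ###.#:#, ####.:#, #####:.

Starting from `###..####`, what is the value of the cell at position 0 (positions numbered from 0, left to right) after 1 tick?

#..###.#.
position 0 holds #

#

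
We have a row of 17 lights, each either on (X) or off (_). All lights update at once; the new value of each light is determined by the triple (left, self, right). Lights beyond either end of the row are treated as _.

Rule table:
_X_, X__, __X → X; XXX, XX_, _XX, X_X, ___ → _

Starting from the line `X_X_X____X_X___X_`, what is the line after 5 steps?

XX__X_____X______

X_X_XX__XX_XX_XXX
X_X___XX_________
X_XX_X__X________
X____XXXXX_______
XX__X_____X______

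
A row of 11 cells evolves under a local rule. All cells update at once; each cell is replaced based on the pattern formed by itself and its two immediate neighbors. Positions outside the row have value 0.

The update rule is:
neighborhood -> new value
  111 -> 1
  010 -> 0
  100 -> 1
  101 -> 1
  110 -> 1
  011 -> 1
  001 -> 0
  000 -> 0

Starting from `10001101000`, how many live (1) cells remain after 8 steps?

step 1: 01001110100
step 2: 00101111010
step 3: 00011111101
step 4: 00011111110
step 5: 00011111111
step 6: 00011111111  (fixed point — unchanged through step 8)
count of 1: 8

8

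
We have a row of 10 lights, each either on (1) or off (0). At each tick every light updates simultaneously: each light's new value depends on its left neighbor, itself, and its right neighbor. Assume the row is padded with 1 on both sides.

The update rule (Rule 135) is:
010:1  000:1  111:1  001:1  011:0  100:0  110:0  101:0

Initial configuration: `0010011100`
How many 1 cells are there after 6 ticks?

0110101001
0000101010
0111101010
0011001010
0100011010
0101100010
count of 1: 4

4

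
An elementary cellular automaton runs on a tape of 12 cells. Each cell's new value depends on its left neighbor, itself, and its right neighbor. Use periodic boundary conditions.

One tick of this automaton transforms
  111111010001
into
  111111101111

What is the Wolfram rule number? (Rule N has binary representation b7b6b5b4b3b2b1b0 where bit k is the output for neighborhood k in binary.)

position 0: 111 → 1  (bit 7 = 1)
position 5: 110 → 1  (bit 6 = 1)
position 6: 101 → 1  (bit 5 = 1)
position 8: 100 → 1  (bit 4 = 1)
position 11: 011 → 1  (bit 3 = 1)
position 7: 010 → 0  (bit 2 = 0)
position 10: 001 → 1  (bit 1 = 1)
position 9: 000 → 1  (bit 0 = 1)
bits b7..b0 = 11111011 = 251

251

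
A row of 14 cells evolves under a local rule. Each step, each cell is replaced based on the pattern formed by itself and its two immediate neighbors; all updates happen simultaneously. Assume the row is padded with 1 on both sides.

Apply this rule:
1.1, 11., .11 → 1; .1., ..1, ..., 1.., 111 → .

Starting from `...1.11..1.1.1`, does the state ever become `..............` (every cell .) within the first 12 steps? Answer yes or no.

yes

....111...1.11
....1.1....11.
.....1.....111
...........1..
..............
all cells are . at step 5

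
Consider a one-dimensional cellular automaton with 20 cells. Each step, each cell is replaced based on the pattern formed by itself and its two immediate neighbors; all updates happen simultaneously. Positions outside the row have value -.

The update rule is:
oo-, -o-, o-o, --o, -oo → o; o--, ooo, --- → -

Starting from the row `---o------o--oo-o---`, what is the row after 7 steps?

ooo-------o--oo-o---

--oo-----oo-ooooo---
-ooo----ooooo---o---
oo-o---oo---o--oo---
oooo--ooo--oo-ooo---
o--o-oo-o-ooooo-o---
o-ooooooooo---ooo---
ooo-------o--oo-o---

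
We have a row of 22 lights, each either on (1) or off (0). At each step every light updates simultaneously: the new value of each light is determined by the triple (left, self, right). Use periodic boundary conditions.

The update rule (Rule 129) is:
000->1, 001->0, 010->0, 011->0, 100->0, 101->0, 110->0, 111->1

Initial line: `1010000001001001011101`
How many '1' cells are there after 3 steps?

10

0000111100000000001000
1110011001111111100011
1100000000111111001001
count of 1: 10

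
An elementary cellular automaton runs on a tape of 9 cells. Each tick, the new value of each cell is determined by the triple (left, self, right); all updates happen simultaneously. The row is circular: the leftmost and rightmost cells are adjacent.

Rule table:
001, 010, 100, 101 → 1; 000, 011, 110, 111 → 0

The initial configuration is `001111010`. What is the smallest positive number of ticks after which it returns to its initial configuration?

tick 1: 010000111
tick 2: 111001000
tick 3: 000111101
tick 4: 101000011
tick 5: 011100100
tick 6: 100011110
tick 7: 110100001
tick 8: 001110010
tick 9: 010001111
tick 10: 111010000
tick 11: 000111001
tick 12: 101000111
tick 13: 011101000
tick 14: 100011100
tick 15: 110100011
tick 16: 001110100
tick 17: 010001110
tick 18: 111010001
tick 19: 000111010
tick 20: 001000111
tick 21: 111101000
tick 22: 000011101
tick 23: 100100011
tick 24: 011110100
tick 25: 100001110
tick 26: 110010001
tick 27: 001111010

27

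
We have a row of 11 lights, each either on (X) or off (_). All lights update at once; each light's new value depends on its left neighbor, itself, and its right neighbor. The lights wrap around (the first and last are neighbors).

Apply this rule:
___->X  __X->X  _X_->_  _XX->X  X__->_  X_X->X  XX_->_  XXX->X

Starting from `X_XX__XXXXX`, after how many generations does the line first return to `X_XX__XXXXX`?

11

generation 1: _XX__XXXXXX
generation 2: XX__XXXXXX_
generation 3: X__XXXXXX_X
generation 4: __XXXXXX_XX
generation 5: _XXXXXX_XX_
generation 6: XXXXXX_XX__
generation 7: XXXXX_XX__X
generation 8: XXXX_XX__XX
generation 9: XXX_XX__XXX
generation 10: XX_XX__XXXX
generation 11: X_XX__XXXXX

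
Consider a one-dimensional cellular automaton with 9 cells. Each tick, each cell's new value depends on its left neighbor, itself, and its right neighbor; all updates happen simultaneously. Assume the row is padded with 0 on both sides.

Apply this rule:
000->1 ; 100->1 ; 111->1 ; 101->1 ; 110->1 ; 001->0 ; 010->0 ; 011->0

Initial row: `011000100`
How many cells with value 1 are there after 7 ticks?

3

001110011
100111001
010011100
001001111
100100111
010010011
001001001
count of 1: 3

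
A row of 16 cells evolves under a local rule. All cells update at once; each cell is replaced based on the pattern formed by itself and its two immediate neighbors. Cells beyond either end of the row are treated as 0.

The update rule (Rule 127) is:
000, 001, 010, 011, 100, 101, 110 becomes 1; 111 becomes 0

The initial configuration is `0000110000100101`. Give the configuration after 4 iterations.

1111111111111111
1000000000000001
1111111111111111  (repeats iteration 1; period 2)
iteration 4: 1000000000000001

1000000000000001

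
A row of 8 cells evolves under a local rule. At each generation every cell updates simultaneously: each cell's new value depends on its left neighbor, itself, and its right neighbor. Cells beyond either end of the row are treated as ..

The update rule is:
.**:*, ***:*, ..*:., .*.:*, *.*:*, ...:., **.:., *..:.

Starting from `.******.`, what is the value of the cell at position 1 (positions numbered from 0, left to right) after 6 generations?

.*****..
.****...
.***....
.**.....
.*......
.*......
position 1 holds *

*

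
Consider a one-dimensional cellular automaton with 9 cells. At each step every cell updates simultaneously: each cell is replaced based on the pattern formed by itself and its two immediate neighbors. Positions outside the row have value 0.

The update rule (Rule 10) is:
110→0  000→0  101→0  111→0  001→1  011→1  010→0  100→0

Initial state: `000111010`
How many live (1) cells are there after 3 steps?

2

001100000
011000000
110000000
count of 1: 2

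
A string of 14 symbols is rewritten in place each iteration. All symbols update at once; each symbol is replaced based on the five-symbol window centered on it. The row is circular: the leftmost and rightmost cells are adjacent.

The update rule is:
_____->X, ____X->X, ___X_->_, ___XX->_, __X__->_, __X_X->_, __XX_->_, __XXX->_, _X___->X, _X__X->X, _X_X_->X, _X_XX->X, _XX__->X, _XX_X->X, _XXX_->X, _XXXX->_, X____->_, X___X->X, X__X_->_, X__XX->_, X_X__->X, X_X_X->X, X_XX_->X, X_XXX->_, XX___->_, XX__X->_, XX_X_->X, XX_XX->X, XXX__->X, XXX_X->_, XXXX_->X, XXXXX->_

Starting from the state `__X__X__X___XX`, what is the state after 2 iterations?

XX__X__X__X___

___X__X__XX__X
XX__X__X__X___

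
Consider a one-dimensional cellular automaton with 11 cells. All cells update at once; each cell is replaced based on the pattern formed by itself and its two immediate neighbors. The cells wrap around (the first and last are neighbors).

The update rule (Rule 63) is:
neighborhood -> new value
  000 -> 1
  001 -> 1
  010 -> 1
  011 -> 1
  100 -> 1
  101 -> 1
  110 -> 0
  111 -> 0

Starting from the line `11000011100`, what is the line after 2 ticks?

tick 1: 10111110011
tick 2: 01100001110

01100001110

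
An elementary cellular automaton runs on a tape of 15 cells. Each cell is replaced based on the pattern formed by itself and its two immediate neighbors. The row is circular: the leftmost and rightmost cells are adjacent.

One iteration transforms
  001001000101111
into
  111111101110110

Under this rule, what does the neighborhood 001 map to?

At position 1 the neighborhood is 001; the next row has 1 there.

1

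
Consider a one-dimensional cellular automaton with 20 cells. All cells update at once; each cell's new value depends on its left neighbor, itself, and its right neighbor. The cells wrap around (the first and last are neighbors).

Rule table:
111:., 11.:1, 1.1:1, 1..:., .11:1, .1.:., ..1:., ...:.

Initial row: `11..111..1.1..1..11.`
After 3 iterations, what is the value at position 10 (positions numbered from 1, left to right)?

.

11..1.1...1......111
.1...1...........1..
....................
position 10 holds .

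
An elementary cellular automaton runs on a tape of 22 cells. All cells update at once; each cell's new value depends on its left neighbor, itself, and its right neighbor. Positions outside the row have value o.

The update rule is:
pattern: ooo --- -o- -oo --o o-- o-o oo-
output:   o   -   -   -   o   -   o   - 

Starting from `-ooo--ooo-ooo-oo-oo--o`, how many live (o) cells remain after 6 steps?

10

o-o--o-o-o-o-o--o---o-
-o--o-o-o-o-o--o---o-o
o--o-o-o-o-o--o---o-o-
--o-o-o-o-o--o---o-o-o
-o-o-o-o-o--o---o-o-o-
o-o-o-o-o--o---o-o-o-o
count of o: 10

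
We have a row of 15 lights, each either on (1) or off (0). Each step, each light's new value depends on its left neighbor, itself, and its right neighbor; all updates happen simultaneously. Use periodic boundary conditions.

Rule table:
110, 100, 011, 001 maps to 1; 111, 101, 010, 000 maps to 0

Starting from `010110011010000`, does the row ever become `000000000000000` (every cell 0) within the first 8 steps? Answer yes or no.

100111111001000
011100001110101
010110011010000  (repeats step 0; period 3)
step 8: 011100001110101
step 8 is 011100001110101, still not uniform 0

no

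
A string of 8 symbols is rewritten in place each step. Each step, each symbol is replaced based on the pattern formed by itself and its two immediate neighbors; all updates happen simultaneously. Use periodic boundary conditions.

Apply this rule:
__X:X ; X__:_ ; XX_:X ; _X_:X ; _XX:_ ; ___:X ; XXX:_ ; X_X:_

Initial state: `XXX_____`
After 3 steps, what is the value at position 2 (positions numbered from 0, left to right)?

X

step 1: __X_XXXX
step 2: _XX____X
step 3: __X_XXXX
position 2 holds X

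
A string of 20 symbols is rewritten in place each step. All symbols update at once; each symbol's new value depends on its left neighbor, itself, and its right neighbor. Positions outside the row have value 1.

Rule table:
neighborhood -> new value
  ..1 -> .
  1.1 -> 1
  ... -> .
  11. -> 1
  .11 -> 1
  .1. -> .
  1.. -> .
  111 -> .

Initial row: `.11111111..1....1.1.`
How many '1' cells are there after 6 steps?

11......1........1.1
.1................11
1.................1.
1..................1
1..................1  (fixed point — unchanged through step 6)
count of 1: 2

2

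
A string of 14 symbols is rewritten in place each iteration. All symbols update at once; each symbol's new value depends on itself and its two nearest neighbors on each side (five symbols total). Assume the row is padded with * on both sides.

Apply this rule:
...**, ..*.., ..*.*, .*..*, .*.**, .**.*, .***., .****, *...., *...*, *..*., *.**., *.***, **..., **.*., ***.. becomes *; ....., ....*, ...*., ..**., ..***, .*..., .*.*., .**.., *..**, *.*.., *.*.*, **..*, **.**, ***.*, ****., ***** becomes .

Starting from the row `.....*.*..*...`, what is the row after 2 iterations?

.***.**..*..**

**...*..***.**
.***.**..*..**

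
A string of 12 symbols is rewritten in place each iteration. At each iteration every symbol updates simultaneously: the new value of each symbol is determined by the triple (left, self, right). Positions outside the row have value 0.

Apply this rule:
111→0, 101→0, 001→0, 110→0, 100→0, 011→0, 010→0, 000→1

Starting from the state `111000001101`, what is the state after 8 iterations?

000011100000
111000001111
000011100000  (repeats iteration 1; period 2)
iteration 8: 111000001111

111000001111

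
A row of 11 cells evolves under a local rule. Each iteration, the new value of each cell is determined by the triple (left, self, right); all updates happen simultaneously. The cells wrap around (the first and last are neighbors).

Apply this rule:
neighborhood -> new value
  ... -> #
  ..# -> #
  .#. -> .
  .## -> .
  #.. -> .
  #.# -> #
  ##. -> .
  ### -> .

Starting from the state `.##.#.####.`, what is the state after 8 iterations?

##..#..#..#

#..#.#.....
..#.#..####
.#.#..#....
#.#..#..###
.#..#..#...
#..#..#..##
..#..#..#..
##..#..#..#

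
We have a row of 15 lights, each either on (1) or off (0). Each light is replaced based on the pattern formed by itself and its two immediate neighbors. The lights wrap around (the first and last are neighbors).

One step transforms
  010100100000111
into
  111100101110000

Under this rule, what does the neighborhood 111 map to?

0

At position 13 the neighborhood is 111; the next row has 0 there.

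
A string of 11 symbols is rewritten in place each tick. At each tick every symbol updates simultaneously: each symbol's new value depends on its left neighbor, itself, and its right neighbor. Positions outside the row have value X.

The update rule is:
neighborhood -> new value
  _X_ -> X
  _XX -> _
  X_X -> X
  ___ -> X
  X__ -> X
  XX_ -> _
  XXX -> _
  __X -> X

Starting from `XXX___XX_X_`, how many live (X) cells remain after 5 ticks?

6

tick 1: ___XXX__XXX
tick 2: XXX___XX___
tick 3: ___XXX__XXX  (repeats tick 1; period 2)
tick 5: ___XXX__XXX
count of X: 6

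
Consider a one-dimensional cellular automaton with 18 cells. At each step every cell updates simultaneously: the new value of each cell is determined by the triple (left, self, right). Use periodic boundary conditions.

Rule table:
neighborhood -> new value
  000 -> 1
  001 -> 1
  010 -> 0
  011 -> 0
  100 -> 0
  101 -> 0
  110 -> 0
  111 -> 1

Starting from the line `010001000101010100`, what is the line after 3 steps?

110011001101111100

100110011000000001
001000100011111110
110011001101111100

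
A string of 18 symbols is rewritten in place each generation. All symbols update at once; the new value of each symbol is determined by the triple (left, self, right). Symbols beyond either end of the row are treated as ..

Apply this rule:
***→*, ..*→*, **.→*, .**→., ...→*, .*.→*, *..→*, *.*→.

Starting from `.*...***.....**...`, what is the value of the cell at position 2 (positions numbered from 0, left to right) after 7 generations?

generation 1: *****.*******.****
generation 2: .****..******..***
generation 3: *.*****.*******.**
generation 4: *..****..******..*
generation 5: ***.*****.********
generation 6: .**..****..*******
generation 7: *.***.*****.******
position 2 holds *

*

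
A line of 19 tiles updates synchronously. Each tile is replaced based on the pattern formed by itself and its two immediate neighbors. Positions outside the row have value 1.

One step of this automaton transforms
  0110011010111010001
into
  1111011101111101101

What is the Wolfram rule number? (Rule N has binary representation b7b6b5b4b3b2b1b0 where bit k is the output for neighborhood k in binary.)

position 11: 111 → 1  (bit 7 = 1)
position 2: 110 → 1  (bit 6 = 1)
position 0: 101 → 1  (bit 5 = 1)
position 3: 100 → 1  (bit 4 = 1)
position 1: 011 → 1  (bit 3 = 1)
position 8: 010 → 0  (bit 2 = 0)
position 4: 001 → 0  (bit 1 = 0)
position 16: 000 → 1  (bit 0 = 1)
bits b7..b0 = 11111001 = 249

249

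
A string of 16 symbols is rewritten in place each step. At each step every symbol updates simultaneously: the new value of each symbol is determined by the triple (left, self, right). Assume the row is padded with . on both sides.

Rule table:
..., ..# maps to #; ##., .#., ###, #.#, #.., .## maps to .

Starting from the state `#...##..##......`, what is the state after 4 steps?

..##...#...#####
##...##..##.....
...##...#...####
###...##..##....

###...##..##....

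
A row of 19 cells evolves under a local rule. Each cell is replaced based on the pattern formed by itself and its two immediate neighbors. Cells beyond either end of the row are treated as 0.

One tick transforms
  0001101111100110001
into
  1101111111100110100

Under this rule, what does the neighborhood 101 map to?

At position 5 the neighborhood is 101; the next row has 1 there.

1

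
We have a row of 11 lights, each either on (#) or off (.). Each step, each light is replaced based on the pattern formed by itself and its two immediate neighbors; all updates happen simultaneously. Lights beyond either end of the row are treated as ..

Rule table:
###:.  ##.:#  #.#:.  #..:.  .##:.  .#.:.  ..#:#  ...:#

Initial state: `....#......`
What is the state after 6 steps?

.#.###....#

####..#####
...#.#....#
###....###.
..#.###..#.
##....#.#..
.#.###....#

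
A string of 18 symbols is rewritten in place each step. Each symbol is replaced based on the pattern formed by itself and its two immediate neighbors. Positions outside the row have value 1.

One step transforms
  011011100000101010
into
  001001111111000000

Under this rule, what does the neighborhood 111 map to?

1

At position 5 the neighborhood is 111; the next row has 1 there.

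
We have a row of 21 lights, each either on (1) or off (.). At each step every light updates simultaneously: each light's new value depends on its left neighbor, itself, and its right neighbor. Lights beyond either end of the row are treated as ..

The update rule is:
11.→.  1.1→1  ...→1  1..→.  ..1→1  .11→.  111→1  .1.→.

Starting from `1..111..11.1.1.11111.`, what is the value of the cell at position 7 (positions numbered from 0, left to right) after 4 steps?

1

..1.1..1..1.1.1.111..
11.1..1..1.1.1.1.1..1
..1..1..1.1.1.1.1..1.
11..1..1.1.1.1.1..1..
position 7 holds 1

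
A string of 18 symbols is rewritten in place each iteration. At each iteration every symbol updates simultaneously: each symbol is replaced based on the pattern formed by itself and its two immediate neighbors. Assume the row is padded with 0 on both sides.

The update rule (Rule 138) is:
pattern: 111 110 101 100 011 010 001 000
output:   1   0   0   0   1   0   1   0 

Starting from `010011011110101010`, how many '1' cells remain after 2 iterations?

100110011100000000
001100111000000000
count of 1: 5

5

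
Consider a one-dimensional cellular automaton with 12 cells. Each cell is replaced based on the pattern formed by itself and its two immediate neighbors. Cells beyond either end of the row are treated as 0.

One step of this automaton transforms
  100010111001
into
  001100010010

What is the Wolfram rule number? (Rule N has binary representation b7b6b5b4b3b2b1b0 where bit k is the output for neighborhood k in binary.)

position 7: 111 → 1  (bit 7 = 1)
position 8: 110 → 0  (bit 6 = 0)
position 5: 101 → 0  (bit 5 = 0)
position 1: 100 → 0  (bit 4 = 0)
position 6: 011 → 0  (bit 3 = 0)
position 0: 010 → 0  (bit 2 = 0)
position 3: 001 → 1  (bit 1 = 1)
position 2: 000 → 1  (bit 0 = 1)
bits b7..b0 = 10000011 = 131

131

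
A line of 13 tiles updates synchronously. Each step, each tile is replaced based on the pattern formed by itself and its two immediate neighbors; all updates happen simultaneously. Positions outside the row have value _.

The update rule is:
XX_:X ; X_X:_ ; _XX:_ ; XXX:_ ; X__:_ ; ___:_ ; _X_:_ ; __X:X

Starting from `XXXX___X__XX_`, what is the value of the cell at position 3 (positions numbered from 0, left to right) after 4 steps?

X

___X__X__X_X_
__X__X__X____
_X__X__X_____
X__X__X______
position 3 holds X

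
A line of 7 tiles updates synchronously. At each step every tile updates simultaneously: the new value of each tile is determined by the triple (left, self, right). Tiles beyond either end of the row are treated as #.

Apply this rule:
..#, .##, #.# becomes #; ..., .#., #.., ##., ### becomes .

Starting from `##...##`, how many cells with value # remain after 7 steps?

....##.
...##.#
..##.##
.##.##.
##.##.#
..##.##  (repeats step 3; period 3)
step 7: .##.##.
count of #: 4

4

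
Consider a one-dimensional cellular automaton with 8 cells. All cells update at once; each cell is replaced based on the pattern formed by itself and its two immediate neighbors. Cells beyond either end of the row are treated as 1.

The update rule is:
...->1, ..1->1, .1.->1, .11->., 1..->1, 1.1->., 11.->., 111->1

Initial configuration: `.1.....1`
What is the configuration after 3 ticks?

.111111.
..1111..
11.11.11

11.11.11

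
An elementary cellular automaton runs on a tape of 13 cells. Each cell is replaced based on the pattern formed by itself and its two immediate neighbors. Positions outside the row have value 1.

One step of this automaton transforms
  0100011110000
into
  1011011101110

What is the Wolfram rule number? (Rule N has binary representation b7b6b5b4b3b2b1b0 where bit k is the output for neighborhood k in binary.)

position 6: 111 → 1  (bit 7 = 1)
position 8: 110 → 0  (bit 6 = 0)
position 0: 101 → 1  (bit 5 = 1)
position 2: 100 → 1  (bit 4 = 1)
position 5: 011 → 1  (bit 3 = 1)
position 1: 010 → 0  (bit 2 = 0)
position 4: 001 → 0  (bit 1 = 0)
position 3: 000 → 1  (bit 0 = 1)
bits b7..b0 = 10111001 = 185

185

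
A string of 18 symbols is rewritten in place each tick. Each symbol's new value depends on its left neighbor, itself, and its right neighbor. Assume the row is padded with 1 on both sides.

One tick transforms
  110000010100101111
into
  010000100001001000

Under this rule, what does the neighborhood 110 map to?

1

At position 1 the neighborhood is 110; the next row has 1 there.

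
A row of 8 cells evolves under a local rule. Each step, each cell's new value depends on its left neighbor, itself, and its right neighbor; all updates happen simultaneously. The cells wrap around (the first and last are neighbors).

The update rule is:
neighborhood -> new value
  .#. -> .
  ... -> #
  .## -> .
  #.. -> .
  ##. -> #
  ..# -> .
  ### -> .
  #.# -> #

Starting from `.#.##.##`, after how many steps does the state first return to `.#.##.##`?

step 1: #.#.##.#
step 2: ##.#.##.
step 3: .##.#.##
step 4: #.##.#.#
step 5: ##.##.#.
step 6: .##.##.#
step 7: #.##.##.
step 8: .#.##.##

8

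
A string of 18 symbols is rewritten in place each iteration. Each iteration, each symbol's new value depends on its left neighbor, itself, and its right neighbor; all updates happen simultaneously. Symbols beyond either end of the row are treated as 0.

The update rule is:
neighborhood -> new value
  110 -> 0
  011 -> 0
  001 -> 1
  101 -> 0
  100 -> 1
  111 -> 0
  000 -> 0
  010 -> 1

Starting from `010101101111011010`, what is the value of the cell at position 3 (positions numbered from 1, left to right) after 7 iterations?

110100000000000011
000110000000000100
001001000000001110
011111100000010001
100000010000111011
110000111001000000
001001000111100000
position 3 holds 1

1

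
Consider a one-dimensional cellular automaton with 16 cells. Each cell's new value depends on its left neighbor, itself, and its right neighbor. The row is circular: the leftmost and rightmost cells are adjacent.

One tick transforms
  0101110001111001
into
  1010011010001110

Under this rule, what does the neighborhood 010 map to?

0

At position 1 the neighborhood is 010; the next row has 0 there.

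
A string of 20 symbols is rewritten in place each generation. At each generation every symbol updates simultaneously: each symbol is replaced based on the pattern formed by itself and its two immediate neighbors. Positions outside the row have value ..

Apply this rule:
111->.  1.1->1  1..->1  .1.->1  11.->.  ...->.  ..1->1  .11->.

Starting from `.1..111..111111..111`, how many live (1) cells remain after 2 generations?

1111...11......11...
....1.1..1....1..1..
count of 1: 5

5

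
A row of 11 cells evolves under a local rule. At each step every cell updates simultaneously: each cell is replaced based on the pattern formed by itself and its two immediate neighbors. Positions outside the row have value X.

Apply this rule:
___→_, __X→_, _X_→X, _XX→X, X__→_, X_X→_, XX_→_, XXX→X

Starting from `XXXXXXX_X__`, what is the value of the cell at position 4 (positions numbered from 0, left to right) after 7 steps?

_

XXXXXX__X__
XXXXX___X__
XXXX____X__
XXX_____X__
XX______X__
X_______X__
________X__
position 4 holds _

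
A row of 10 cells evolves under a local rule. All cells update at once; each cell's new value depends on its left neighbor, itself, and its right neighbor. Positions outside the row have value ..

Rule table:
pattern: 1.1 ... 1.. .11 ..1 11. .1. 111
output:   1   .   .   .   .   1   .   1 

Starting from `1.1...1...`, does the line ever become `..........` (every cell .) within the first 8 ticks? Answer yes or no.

yes

.1........
..........
all cells are . at tick 2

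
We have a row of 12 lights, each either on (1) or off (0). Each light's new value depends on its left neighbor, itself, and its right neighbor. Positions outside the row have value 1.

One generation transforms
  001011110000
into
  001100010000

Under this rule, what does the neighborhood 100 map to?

At position 0 the neighborhood is 100; the next row has 0 there.

0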